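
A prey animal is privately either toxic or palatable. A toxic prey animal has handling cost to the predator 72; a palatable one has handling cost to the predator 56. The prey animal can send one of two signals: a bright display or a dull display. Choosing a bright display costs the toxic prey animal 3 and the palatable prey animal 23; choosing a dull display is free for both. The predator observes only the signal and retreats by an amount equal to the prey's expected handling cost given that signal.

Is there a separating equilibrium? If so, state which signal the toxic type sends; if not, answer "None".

bright display

Try toxic → bright display, palatable → dull display:
  Under separation the predator infers type exactly: bright display → toxic (pays 72), dull display → palatable (pays 56).
  Toxic: bright display gives 72 − 3 = 69; dull display gives 56 − 0 = 56. No deviation. ✓
  Palatable: dull display gives 56 − 0 = 56; bright display gives 72 − 23 = 49. No deviation. ✓
Both hold — the toxic type sends bright display.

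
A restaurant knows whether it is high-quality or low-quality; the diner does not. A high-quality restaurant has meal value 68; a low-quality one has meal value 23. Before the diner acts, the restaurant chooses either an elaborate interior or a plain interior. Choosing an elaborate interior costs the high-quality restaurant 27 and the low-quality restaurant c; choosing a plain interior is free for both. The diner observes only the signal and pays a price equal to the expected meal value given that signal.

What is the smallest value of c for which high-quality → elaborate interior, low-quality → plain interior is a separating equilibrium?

Under separation: elaborate interior → high-quality (pays 68); plain interior → low-quality (pays 23).
High-quality: 68 − 27 = 41 ≥ 23 − 0 = 23. Holds regardless of c. ✓
Low-quality: 23 − 0 ≥ 68 − c, so c ≥ 68 − 23 = 45.

45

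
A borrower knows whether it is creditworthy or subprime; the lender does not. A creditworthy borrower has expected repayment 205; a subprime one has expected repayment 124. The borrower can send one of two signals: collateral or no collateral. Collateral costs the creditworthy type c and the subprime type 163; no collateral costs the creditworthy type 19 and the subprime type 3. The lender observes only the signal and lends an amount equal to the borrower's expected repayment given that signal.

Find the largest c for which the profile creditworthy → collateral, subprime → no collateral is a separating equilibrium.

100

Under separation: collateral → creditworthy (pays 205); no collateral → subprime (pays 124).
Subprime: 124 − 3 = 121 ≥ 205 − 163 = 42. Holds regardless of c. ✓
Creditworthy: 205 − c ≥ 124 − 19, so c ≤ 205 − 105 = 100.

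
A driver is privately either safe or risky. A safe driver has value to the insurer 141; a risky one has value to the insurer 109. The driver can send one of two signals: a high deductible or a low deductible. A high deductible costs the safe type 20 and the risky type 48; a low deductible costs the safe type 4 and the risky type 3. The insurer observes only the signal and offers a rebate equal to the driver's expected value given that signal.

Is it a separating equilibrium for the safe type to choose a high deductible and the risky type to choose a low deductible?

Yes

If types separate, high deductible earns payment 141 and low deductible earns 109.
Safe: high deductible gives 141 − 20 = 121; low deductible gives 109 − 4 = 105. No deviation. ✓
Risky: low deductible gives 109 − 3 = 106; high deductible gives 141 − 48 = 93. No deviation. ✓
Both incentive constraints hold.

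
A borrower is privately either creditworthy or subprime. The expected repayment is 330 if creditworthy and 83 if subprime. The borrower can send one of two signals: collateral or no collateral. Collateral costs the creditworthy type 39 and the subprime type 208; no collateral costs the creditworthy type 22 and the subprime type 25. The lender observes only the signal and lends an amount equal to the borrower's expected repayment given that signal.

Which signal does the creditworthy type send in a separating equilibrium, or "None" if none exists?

Try creditworthy → collateral, subprime → no collateral:
  If types separate, collateral earns payment 330 and no collateral earns 83.
  Creditworthy: collateral gives 330 − 39 = 291; no collateral gives 83 − 22 = 61. No deviation. ✓
  Subprime: no collateral gives 83 − 25 = 58; collateral gives 330 − 208 = 122. Would deviate. ✗
Try creditworthy → no collateral, subprime → collateral:
  If types separate, no collateral earns payment 330 and collateral earns 83.
  Creditworthy: no collateral gives 330 − 22 = 308; collateral gives 83 − 39 = 44. No deviation. ✓
  Subprime: collateral gives 83 − 208 = -125; no collateral gives 330 − 25 = 305. Would deviate. ✗
Neither assignment is incentive-compatible.

None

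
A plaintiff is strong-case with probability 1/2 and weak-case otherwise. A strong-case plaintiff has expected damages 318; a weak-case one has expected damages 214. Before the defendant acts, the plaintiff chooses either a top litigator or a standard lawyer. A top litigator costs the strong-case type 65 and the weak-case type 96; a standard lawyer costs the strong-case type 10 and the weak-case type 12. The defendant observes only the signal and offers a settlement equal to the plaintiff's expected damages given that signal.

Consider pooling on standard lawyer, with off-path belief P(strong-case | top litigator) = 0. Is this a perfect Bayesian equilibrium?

Yes

On the equilibrium path (standard lawyer) the defendant holds the prior 1/2 and pays 1/2·318 + 1/2·214 = 266. Off-path (top litigator) belief 0 gives 0·318 + 1·214 = 214.
Strong-case: standard lawyer gives 266 − 10 = 256; top litigator gives 214 − 65 = 149. Stays. ✓
Weak-case: standard lawyer gives 266 − 12 = 254; top litigator gives 214 − 96 = 118. Stays. ✓
Beliefs are Bayes-consistent on-path and both types best-respond.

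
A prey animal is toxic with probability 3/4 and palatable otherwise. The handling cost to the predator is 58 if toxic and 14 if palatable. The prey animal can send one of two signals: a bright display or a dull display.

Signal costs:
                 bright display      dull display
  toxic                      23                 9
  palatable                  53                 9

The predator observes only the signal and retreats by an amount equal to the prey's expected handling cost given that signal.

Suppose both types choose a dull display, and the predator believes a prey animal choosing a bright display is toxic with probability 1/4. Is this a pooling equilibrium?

At the pooled signal (dull display) the predator holds the prior 3/4 and pays 3/4·58 + 1/4·14 = 47. Off-path (bright display) belief 1/4 gives 1/4·58 + 3/4·14 = 25.
Toxic: dull display gives 47 − 9 = 38; bright display gives 25 − 23 = 2. Stays. ✓
Palatable: dull display gives 47 − 9 = 38; bright display gives 25 − 53 = -28. Stays. ✓

Yes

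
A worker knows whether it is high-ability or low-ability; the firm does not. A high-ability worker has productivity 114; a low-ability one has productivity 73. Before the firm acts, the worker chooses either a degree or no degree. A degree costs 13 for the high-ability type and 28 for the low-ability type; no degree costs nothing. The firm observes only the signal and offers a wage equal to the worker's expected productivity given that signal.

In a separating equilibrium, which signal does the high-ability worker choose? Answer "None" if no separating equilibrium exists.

Try high-ability → degree, low-ability → no degree:
  If types separate, degree earns payment 114 and no degree earns 73.
  High-ability: degree gives 114 − 13 = 101; no degree gives 73 − 0 = 73. No deviation. ✓
  Low-ability: no degree gives 73 − 0 = 73; degree gives 114 − 28 = 86. Would deviate. ✗
Try high-ability → no degree, low-ability → degree:
  If types separate, no degree earns payment 114 and degree earns 73.
  High-ability: no degree gives 114 − 0 = 114; degree gives 73 − 13 = 60. No deviation. ✓
  Low-ability: degree gives 73 − 28 = 45; no degree gives 114 − 0 = 114. Would deviate. ✗
Neither assignment is incentive-compatible.

None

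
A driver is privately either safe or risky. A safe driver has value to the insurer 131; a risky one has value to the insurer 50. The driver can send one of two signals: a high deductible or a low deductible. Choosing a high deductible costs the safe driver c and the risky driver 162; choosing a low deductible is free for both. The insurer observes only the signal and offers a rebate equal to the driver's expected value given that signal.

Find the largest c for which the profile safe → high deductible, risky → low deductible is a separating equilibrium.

Under separation: high deductible → safe (pays 131); low deductible → risky (pays 50).
Risky: 50 − 0 = 50 ≥ 131 − 162 = -31. Holds regardless of c. ✓
Safe: 131 − c ≥ 50 − 0, so c ≤ 131 − 50 = 81.

81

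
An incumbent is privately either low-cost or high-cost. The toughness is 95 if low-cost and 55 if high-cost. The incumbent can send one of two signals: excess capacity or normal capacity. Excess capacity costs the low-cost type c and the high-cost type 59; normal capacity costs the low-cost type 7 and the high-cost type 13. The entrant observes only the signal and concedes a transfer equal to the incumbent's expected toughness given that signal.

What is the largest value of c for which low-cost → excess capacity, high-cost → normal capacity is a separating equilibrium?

Under separation: excess capacity → low-cost (pays 95); normal capacity → high-cost (pays 55).
High-cost: 55 − 13 = 42 ≥ 95 − 59 = 36. Holds regardless of c. ✓
Low-cost: 95 − c ≥ 55 − 7, so c ≤ 95 − 48 = 47.

47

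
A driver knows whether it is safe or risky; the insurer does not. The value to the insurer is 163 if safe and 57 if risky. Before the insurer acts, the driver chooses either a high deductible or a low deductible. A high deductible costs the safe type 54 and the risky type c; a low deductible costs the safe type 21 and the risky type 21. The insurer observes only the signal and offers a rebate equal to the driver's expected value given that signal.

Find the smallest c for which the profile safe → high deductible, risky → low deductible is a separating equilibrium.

127

Under separation: high deductible → safe (pays 163); low deductible → risky (pays 57).
Safe: 163 − 54 = 109 ≥ 57 − 21 = 36. Holds regardless of c. ✓
Risky: 57 − 21 ≥ 163 − c, so c ≥ 163 − 36 = 127.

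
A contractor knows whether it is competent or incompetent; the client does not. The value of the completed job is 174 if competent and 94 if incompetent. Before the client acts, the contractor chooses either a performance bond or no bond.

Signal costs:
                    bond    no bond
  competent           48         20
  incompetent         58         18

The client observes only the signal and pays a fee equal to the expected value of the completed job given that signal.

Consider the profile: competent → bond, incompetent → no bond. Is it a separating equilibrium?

No

If types separate, bond earns payment 174 and no bond earns 94.
Competent: bond gives 174 − 48 = 126; no bond gives 94 − 20 = 74. No deviation. ✓
Incompetent: no bond gives 94 − 18 = 76; bond gives 174 − 58 = 116. Would deviate. ✗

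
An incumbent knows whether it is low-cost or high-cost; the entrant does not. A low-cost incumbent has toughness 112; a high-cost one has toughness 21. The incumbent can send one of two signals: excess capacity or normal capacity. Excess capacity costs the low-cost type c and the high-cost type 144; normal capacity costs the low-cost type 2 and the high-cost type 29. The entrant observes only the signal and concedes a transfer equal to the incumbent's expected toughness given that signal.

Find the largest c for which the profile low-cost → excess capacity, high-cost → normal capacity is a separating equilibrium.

93

Under separation: excess capacity → low-cost (pays 112); normal capacity → high-cost (pays 21).
High-cost: 21 − 29 = -8 ≥ 112 − 144 = -32. Holds regardless of c. ✓
Low-cost: 112 − c ≥ 21 − 2, so c ≤ 112 − 19 = 93.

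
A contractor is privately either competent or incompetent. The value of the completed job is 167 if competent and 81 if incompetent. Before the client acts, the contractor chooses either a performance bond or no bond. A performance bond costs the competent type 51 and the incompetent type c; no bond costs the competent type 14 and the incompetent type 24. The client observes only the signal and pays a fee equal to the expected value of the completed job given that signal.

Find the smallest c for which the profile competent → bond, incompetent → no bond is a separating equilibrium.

Under separation: bond → competent (pays 167); no bond → incompetent (pays 81).
Competent: 167 − 51 = 116 ≥ 81 − 14 = 67. Holds regardless of c. ✓
Incompetent: 81 − 24 ≥ 167 − c, so c ≥ 167 − 57 = 110.

110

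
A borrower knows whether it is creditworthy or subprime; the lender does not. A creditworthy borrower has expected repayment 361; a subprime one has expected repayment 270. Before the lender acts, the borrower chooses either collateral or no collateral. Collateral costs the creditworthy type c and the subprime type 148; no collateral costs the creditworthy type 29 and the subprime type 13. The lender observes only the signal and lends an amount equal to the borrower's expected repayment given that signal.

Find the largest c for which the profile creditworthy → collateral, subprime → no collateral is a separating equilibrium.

Under separation: collateral → creditworthy (pays 361); no collateral → subprime (pays 270).
Subprime: 270 − 13 = 257 ≥ 361 − 148 = 213. Holds regardless of c. ✓
Creditworthy: 361 − c ≥ 270 − 29, so c ≤ 361 − 241 = 120.

120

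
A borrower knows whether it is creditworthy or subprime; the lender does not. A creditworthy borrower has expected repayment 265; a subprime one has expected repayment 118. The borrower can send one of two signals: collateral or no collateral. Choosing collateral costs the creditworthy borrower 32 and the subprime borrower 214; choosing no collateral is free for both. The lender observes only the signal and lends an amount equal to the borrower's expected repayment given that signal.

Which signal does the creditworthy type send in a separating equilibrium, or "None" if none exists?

collateral

Try creditworthy → collateral, subprime → no collateral:
  If types separate, collateral earns payment 265 and no collateral earns 118.
  Creditworthy: collateral gives 265 − 32 = 233; no collateral gives 118 − 0 = 118. No deviation. ✓
  Subprime: no collateral gives 118 − 0 = 118; collateral gives 265 − 214 = 51. No deviation. ✓
Both hold — the creditworthy type sends collateral.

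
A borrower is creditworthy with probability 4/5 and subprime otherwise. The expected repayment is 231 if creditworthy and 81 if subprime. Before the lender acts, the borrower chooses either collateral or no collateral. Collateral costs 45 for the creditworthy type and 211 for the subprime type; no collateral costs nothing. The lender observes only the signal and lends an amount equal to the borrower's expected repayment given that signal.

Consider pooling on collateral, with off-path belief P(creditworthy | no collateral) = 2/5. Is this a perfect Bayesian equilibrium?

On the equilibrium path (collateral) the lender holds the prior 4/5 and pays 4/5·231 + 1/5·81 = 201. Off-path (no collateral) belief 2/5 gives 2/5·231 + 3/5·81 = 141.
Creditworthy: collateral gives 201 − 45 = 156; no collateral gives 141 − 0 = 141. Stays. ✓
Subprime: collateral gives 201 − 211 = -10; no collateral gives 141 − 0 = 141. Deviates. ✗

No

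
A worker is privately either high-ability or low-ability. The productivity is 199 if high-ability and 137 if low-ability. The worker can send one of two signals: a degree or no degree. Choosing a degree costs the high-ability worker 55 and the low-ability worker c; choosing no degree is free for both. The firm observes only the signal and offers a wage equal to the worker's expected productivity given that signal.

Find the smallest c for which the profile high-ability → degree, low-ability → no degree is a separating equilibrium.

62

Under separation: degree → high-ability (pays 199); no degree → low-ability (pays 137).
High-ability: 199 − 55 = 144 ≥ 137 − 0 = 137. Holds regardless of c. ✓
Low-ability: 137 − 0 ≥ 199 − c, so c ≥ 199 − 137 = 62.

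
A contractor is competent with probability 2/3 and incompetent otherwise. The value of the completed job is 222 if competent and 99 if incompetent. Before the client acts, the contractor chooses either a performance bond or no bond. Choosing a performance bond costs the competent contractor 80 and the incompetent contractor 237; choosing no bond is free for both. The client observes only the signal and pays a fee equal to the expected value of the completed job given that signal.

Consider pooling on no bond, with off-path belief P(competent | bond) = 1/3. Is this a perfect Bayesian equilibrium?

Yes

At the pooled signal (no bond) the client holds the prior 2/3 and pays 2/3·222 + 1/3·99 = 181. Off-path (bond) belief 1/3 gives 1/3·222 + 2/3·99 = 140.
Competent: no bond gives 181 − 0 = 181; bond gives 140 − 80 = 60. Stays. ✓
Incompetent: no bond gives 181 − 0 = 181; bond gives 140 − 237 = -97. Stays. ✓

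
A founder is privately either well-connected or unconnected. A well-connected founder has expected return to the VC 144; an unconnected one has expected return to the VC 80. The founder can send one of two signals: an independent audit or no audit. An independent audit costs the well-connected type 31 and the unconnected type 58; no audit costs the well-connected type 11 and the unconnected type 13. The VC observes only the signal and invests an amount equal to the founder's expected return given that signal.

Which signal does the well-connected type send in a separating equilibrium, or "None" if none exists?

None

Try well-connected → audit, unconnected → no audit:
  If types separate, audit earns payment 144 and no audit earns 80.
  Well-connected: audit gives 144 − 31 = 113; no audit gives 80 − 11 = 69. No deviation. ✓
  Unconnected: no audit gives 80 − 13 = 67; audit gives 144 − 58 = 86. Would deviate. ✗
Try well-connected → no audit, unconnected → audit:
  If types separate, no audit earns payment 144 and audit earns 80.
  Well-connected: no audit gives 144 − 11 = 133; audit gives 80 − 31 = 49. No deviation. ✓
  Unconnected: audit gives 80 − 58 = 22; no audit gives 144 − 13 = 131. Would deviate. ✗
Neither assignment is incentive-compatible.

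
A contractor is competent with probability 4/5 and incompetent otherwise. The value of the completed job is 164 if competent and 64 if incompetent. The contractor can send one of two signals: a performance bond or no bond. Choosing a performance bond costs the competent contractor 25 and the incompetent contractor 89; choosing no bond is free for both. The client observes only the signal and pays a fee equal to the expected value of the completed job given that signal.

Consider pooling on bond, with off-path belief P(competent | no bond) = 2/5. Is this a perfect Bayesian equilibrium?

At the pooled signal (bond) the client holds the prior 4/5 and pays 4/5·164 + 1/5·64 = 144. Off-path (no bond) belief 2/5 gives 2/5·164 + 3/5·64 = 104.
Competent: bond gives 144 − 25 = 119; no bond gives 104 − 0 = 104. Stays. ✓
Incompetent: bond gives 144 − 89 = 55; no bond gives 104 − 0 = 104. Deviates. ✗

No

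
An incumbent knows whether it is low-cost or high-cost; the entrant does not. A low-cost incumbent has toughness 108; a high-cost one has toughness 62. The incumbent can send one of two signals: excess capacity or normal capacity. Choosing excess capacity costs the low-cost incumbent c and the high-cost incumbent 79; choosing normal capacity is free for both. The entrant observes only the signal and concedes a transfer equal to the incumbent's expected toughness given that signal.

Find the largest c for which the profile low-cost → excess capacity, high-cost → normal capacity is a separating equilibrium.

Under separation: excess capacity → low-cost (pays 108); normal capacity → high-cost (pays 62).
High-cost: 62 − 0 = 62 ≥ 108 − 79 = 29. Holds regardless of c. ✓
Low-cost: 108 − c ≥ 62 − 0, so c ≤ 108 − 62 = 46.

46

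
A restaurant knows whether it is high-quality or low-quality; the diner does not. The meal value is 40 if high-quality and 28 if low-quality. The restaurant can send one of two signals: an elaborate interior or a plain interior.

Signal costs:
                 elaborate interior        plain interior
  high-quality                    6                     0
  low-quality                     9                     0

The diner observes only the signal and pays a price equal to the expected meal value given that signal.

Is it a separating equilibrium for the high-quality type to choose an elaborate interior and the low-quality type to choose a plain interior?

Under separation the diner infers type exactly: elaborate interior → high-quality (pays 40), plain interior → low-quality (pays 28).
High-quality: elaborate interior gives 40 − 6 = 34; plain interior gives 28 − 0 = 28. No deviation. ✓
Low-quality: plain interior gives 28 − 0 = 28; elaborate interior gives 40 − 9 = 31. Would deviate. ✗

No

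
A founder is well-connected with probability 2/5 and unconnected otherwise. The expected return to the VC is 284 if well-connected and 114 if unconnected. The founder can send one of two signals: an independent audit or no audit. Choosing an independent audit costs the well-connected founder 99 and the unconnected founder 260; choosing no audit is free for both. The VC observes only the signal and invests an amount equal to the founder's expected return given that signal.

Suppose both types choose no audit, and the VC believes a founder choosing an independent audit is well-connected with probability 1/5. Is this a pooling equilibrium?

On the equilibrium path (no audit) the VC holds the prior 2/5 and pays 2/5·284 + 3/5·114 = 182. Off-path (audit) belief 1/5 gives 1/5·284 + 4/5·114 = 148.
Well-connected: no audit gives 182 − 0 = 182; audit gives 148 − 99 = 49. Stays. ✓
Unconnected: no audit gives 182 − 0 = 182; audit gives 148 − 260 = -112. Stays. ✓
Beliefs are Bayes-consistent on-path and both types best-respond.

Yes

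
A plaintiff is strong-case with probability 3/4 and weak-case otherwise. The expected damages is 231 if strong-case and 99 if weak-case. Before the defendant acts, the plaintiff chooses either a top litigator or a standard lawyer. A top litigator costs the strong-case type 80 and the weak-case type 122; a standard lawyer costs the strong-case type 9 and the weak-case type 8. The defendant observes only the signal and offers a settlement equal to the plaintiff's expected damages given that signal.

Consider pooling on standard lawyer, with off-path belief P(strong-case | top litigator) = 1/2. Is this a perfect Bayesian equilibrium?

Yes

At the pooled signal (standard lawyer) the defendant holds the prior 3/4 and pays 3/4·231 + 1/4·99 = 198. Off-path (top litigator) belief 1/2 gives 1/2·231 + 1/2·99 = 165.
Strong-case: standard lawyer gives 198 − 9 = 189; top litigator gives 165 − 80 = 85. Stays. ✓
Weak-case: standard lawyer gives 198 − 8 = 190; top litigator gives 165 − 122 = 43. Stays. ✓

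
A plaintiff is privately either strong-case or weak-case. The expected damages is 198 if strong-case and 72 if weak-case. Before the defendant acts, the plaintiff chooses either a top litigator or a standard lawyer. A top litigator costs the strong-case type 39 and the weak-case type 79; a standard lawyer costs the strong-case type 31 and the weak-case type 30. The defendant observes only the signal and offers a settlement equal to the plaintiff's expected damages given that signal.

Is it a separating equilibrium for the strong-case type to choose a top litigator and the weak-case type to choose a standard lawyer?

No

Under separation the defendant infers type exactly: top litigator → strong-case (pays 198), standard lawyer → weak-case (pays 72).
Strong-case: top litigator gives 198 − 39 = 159; standard lawyer gives 72 − 31 = 41. No deviation. ✓
Weak-case: standard lawyer gives 72 − 30 = 42; top litigator gives 198 − 79 = 119. Would deviate. ✗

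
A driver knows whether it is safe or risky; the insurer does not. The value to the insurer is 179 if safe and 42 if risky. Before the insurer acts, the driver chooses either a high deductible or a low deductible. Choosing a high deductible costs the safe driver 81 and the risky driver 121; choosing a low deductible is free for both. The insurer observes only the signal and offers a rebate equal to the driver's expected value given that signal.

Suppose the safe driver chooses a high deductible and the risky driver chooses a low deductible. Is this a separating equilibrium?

No

Under separation the insurer infers type exactly: high deductible → safe (pays 179), low deductible → risky (pays 42).
Safe: high deductible gives 179 − 81 = 98; low deductible gives 42 − 0 = 42. No deviation. ✓
Risky: low deductible gives 42 − 0 = 42; high deductible gives 179 − 121 = 58. Would deviate. ✗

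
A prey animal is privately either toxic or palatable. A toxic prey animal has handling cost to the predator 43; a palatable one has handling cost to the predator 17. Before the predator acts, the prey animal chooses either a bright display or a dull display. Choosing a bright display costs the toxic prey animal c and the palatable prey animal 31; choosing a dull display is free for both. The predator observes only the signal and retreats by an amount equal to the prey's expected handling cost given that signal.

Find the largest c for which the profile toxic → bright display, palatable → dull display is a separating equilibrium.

26

Under separation: bright display → toxic (pays 43); dull display → palatable (pays 17).
Palatable: 17 − 0 = 17 ≥ 43 − 31 = 12. Holds regardless of c. ✓
Toxic: 43 − c ≥ 17 − 0, so c ≤ 43 − 17 = 26.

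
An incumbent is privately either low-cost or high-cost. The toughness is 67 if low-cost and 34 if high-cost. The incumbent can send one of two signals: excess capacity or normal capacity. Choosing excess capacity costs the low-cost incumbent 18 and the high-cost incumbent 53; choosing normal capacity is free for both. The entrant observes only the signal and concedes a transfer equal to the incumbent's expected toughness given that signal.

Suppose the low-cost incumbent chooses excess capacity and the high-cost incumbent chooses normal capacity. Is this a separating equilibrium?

Yes

Under separation the entrant infers type exactly: excess capacity → low-cost (pays 67), normal capacity → high-cost (pays 34).
Low-cost: excess capacity gives 67 − 18 = 49; normal capacity gives 34 − 0 = 34. No deviation. ✓
High-cost: normal capacity gives 34 − 0 = 34; excess capacity gives 67 − 53 = 14. No deviation. ✓
Both incentive constraints hold.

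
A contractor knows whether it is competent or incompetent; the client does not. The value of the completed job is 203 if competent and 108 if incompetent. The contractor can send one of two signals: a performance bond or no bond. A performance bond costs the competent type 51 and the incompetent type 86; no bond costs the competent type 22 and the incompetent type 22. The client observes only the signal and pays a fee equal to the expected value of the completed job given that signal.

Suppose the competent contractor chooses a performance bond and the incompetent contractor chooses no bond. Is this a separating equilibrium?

No

If types separate, bond earns payment 203 and no bond earns 108.
Competent: bond gives 203 − 51 = 152; no bond gives 108 − 22 = 86. No deviation. ✓
Incompetent: no bond gives 108 − 22 = 86; bond gives 203 − 86 = 117. Would deviate. ✗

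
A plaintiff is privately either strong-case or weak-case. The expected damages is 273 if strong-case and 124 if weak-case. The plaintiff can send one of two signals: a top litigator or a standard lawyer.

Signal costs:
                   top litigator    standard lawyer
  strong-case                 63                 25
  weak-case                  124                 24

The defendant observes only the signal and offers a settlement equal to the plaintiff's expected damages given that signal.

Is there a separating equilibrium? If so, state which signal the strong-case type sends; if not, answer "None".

None

Try strong-case → top litigator, weak-case → standard lawyer:
  If types separate, top litigator earns payment 273 and standard lawyer earns 124.
  Strong-case: top litigator gives 273 − 63 = 210; standard lawyer gives 124 − 25 = 99. No deviation. ✓
  Weak-case: standard lawyer gives 124 − 24 = 100; top litigator gives 273 − 124 = 149. Would deviate. ✗
Try strong-case → standard lawyer, weak-case → top litigator:
  If types separate, standard lawyer earns payment 273 and top litigator earns 124.
  Strong-case: standard lawyer gives 273 − 25 = 248; top litigator gives 124 − 63 = 61. No deviation. ✓
  Weak-case: top litigator gives 124 − 124 = 0; standard lawyer gives 273 − 24 = 249. Would deviate. ✗
Neither assignment is incentive-compatible.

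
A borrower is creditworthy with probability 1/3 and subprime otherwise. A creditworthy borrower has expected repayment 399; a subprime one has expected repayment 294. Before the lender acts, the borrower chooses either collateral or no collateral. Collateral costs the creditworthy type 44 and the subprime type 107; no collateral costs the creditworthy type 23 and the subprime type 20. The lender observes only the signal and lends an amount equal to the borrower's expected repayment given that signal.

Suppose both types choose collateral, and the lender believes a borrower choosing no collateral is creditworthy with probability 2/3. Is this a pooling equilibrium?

At the pooled signal (collateral) the lender holds the prior 1/3 and pays 1/3·399 + 2/3·294 = 329. Off-path (no collateral) belief 2/3 gives 2/3·399 + 1/3·294 = 364.
Creditworthy: collateral gives 329 − 44 = 285; no collateral gives 364 − 23 = 341. Deviates. ✗
Subprime: collateral gives 329 − 107 = 222; no collateral gives 364 − 20 = 344. Deviates. ✗

No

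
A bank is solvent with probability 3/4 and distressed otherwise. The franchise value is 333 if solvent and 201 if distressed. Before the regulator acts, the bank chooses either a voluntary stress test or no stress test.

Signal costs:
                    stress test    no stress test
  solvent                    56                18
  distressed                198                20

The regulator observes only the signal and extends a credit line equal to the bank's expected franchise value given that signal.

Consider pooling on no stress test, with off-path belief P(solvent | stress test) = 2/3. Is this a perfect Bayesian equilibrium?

On the equilibrium path (no stress test) the regulator holds the prior 3/4 and pays 3/4·333 + 1/4·201 = 300. Off-path (stress test) belief 2/3 gives 2/3·333 + 1/3·201 = 289.
Solvent: no stress test gives 300 − 18 = 282; stress test gives 289 − 56 = 233. Stays. ✓
Distressed: no stress test gives 300 − 20 = 280; stress test gives 289 − 198 = 91. Stays. ✓
Beliefs are Bayes-consistent on-path and both types best-respond.

Yes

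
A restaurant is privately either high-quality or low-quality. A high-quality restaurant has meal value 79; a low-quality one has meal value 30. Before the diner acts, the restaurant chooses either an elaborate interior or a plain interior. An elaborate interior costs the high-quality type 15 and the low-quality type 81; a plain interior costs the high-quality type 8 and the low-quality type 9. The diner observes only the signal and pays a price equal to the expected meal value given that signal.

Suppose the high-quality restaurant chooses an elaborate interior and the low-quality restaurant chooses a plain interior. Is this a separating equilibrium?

Yes

If types separate, elaborate interior earns payment 79 and plain interior earns 30.
High-quality: elaborate interior gives 79 − 15 = 64; plain interior gives 30 − 8 = 22. No deviation. ✓
Low-quality: plain interior gives 30 − 9 = 21; elaborate interior gives 79 − 81 = -2. No deviation. ✓
Both incentive constraints hold.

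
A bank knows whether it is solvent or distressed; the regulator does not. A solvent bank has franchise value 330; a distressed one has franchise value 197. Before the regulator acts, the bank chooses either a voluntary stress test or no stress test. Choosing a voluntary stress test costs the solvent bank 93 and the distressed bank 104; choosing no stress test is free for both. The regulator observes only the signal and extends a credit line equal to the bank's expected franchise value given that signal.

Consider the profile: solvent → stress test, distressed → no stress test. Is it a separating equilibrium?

No

Under separation the regulator infers type exactly: stress test → solvent (pays 330), no stress test → distressed (pays 197).
Solvent: stress test gives 330 − 93 = 237; no stress test gives 197 − 0 = 197. No deviation. ✓
Distressed: no stress test gives 197 − 0 = 197; stress test gives 330 − 104 = 226. Would deviate. ✗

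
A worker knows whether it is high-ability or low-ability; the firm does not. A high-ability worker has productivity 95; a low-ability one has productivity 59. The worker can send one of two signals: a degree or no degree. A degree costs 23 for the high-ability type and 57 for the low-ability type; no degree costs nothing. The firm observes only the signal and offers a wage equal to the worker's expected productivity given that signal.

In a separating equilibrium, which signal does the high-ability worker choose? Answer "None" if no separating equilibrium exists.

Try high-ability → degree, low-ability → no degree:
  Under separation the firm infers type exactly: degree → high-ability (pays 95), no degree → low-ability (pays 59).
  High-ability: degree gives 95 − 23 = 72; no degree gives 59 − 0 = 59. No deviation. ✓
  Low-ability: no degree gives 59 − 0 = 59; degree gives 95 − 57 = 38. No deviation. ✓
Both hold — the high-ability type sends degree.

degree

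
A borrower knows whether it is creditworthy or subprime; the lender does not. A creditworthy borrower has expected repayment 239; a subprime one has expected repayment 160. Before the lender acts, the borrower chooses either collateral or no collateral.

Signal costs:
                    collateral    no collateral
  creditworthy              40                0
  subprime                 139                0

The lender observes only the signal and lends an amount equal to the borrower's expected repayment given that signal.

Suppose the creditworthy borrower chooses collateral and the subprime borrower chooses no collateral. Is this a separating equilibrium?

Yes

If types separate, collateral earns payment 239 and no collateral earns 160.
Creditworthy: collateral gives 239 − 40 = 199; no collateral gives 160 − 0 = 160. No deviation. ✓
Subprime: no collateral gives 160 − 0 = 160; collateral gives 239 − 139 = 100. No deviation. ✓
Both incentive constraints hold.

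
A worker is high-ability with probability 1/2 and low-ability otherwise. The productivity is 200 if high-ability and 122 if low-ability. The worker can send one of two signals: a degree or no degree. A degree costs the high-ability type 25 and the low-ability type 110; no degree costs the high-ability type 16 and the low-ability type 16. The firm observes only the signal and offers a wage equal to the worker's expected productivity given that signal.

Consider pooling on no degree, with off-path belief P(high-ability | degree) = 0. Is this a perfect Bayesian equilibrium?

On the equilibrium path (no degree) the firm holds the prior 1/2 and pays 1/2·200 + 1/2·122 = 161. Off-path (degree) belief 0 gives 0·200 + 1·122 = 122.
High-ability: no degree gives 161 − 16 = 145; degree gives 122 − 25 = 97. Stays. ✓
Low-ability: no degree gives 161 − 16 = 145; degree gives 122 − 110 = 12. Stays. ✓
Beliefs are Bayes-consistent on-path and both types best-respond.

Yes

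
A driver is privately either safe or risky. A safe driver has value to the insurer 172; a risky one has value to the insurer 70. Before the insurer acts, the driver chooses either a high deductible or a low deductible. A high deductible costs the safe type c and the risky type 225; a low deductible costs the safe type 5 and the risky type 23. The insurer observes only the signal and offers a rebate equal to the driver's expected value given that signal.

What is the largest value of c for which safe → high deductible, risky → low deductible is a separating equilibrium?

107

Under separation: high deductible → safe (pays 172); low deductible → risky (pays 70).
Risky: 70 − 23 = 47 ≥ 172 − 225 = -53. Holds regardless of c. ✓
Safe: 172 − c ≥ 70 − 5, so c ≤ 172 − 65 = 107.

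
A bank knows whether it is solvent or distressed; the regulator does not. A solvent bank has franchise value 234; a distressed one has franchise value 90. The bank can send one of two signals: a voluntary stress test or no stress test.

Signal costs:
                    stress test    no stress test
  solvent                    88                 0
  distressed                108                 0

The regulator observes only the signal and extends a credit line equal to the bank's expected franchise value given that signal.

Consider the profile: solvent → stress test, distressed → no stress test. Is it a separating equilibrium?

No

If types separate, stress test earns payment 234 and no stress test earns 90.
Solvent: stress test gives 234 − 88 = 146; no stress test gives 90 − 0 = 90. No deviation. ✓
Distressed: no stress test gives 90 − 0 = 90; stress test gives 234 − 108 = 126. Would deviate. ✗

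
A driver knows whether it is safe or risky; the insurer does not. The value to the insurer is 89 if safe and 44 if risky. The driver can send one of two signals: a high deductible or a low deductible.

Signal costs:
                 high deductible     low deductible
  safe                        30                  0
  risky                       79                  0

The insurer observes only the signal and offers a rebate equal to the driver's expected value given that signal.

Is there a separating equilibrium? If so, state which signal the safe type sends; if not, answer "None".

Try safe → high deductible, risky → low deductible:
  If types separate, high deductible earns payment 89 and low deductible earns 44.
  Safe: high deductible gives 89 − 30 = 59; low deductible gives 44 − 0 = 44. No deviation. ✓
  Risky: low deductible gives 44 − 0 = 44; high deductible gives 89 − 79 = 10. No deviation. ✓
Both hold — the safe type sends high deductible.

high deductible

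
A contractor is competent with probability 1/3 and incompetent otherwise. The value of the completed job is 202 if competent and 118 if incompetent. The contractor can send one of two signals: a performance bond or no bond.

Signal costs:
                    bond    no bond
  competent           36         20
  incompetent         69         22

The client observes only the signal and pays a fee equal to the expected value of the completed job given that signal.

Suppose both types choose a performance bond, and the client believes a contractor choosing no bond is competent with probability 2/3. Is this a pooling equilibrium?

At the pooled signal (bond) the client holds the prior 1/3 and pays 1/3·202 + 2/3·118 = 146. Off-path (no bond) belief 2/3 gives 2/3·202 + 1/3·118 = 174.
Competent: bond gives 146 − 36 = 110; no bond gives 174 − 20 = 154. Deviates. ✗
Incompetent: bond gives 146 − 69 = 77; no bond gives 174 − 22 = 152. Deviates. ✗

No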